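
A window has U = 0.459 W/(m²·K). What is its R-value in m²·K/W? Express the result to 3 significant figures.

R = 1/U = 1/0.459 = 2.179

2.18 m²·K/W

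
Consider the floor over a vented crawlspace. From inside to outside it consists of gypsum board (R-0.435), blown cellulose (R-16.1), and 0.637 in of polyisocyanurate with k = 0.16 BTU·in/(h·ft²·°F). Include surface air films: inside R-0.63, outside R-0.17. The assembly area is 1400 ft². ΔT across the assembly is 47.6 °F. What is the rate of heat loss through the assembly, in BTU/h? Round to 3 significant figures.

0.637/0.16 = 3.981
R_total = 0.63 + 0.435 + 16.1 + 3.981 + 0.17 = 21.32 ft²·°F·h/BTU
Q = A·ΔT/R = 1400 × 47.6 / 21.32 = 3126 BTU/h

3130 BTU/h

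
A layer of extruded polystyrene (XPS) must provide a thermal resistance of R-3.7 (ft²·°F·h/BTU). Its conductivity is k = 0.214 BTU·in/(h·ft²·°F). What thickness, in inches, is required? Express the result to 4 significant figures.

L = R × k = 3.7 × 0.214 = 0.7918 in

0.7918 in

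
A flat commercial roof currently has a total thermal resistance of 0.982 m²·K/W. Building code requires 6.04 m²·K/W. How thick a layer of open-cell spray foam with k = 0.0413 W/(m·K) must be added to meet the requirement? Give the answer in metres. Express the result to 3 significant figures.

ΔR = 6.04 − 0.982 = 5.058 m²·K/W
L = ΔR × k = 5.058 × 0.0413 = 0.2089 m

0.209 m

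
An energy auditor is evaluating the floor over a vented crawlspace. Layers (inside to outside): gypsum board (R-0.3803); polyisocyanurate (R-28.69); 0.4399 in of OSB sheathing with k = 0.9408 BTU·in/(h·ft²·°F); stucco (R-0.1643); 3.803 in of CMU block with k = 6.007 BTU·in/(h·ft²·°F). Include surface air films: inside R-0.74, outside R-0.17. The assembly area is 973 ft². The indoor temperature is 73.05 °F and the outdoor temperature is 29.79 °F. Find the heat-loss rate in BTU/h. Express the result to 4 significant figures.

1347 BTU/h

0.4399/0.9408 = 0.46758
3.803/6.007 = 0.63309
R_total = 0.74 + 0.3803 + 28.69 + 0.46758 + 0.1643 + 0.63309 + 0.17 = 31.245 ft²·°F·h/BTU
Q = A·ΔT/R = 973 × (73.05 − 29.79) / 31.245 = 1347.1 BTU/h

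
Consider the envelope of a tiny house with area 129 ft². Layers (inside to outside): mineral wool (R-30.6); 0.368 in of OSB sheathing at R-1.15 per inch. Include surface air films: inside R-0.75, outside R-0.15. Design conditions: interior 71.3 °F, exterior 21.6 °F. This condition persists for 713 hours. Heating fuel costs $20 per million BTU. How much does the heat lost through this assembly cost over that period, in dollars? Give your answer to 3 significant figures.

2.86 dollars

0.368 × 1.15 = 0.4232
R_total = 0.75 + 30.6 + 0.4232 + 0.15 = 31.92 ft²·°F·h/BTU
Q = 129 × (71.3 − 21.6) / 31.92 = 200.8 BTU/h
E = 200.8 × 713 = 143200 BTU
Cost = 143200/10⁶ × 20 = $2.864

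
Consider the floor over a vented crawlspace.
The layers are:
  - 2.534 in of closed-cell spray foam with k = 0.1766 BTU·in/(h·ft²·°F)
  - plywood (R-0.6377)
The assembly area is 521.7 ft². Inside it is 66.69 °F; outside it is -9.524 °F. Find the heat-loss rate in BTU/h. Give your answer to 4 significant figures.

2.534/0.1766 = 14.349
R_total = 14.349 + 0.6377 = 14.987 ft²·°F·h/BTU
Q = A·ΔT/R = 521.7 × (66.69 − (-9.524)) / 14.987 = 2653.1 BTU/h

2653 BTU/h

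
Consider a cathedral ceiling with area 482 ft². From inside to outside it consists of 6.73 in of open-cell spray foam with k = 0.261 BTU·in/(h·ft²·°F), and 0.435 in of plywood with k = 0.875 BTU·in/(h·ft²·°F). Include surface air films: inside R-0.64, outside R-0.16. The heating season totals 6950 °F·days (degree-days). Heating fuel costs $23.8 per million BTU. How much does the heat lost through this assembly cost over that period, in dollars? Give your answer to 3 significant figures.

70.7 dollars

6.73/0.261 = 25.79
0.435/0.875 = 0.4971
R_total = 0.64 + 25.79 + 0.4971 + 0.16 = 27.08 ft²·°F·h/BTU
E = A × HDD × 24 / R = 482 × 6950 × 24 / 27.08 = 2969000 BTU
Cost = 2969000/10⁶ × 23.8 = $70.65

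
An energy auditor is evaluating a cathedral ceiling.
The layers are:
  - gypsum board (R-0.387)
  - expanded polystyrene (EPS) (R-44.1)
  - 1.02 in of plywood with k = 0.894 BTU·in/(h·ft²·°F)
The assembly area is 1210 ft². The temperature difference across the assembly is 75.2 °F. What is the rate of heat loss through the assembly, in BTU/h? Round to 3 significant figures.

1990 BTU/h

1.02/0.894 = 1.141
R_total = 0.387 + 44.1 + 1.141 = 45.63 ft²·°F·h/BTU
Q = A·ΔT/R = 1210 × 75.2 / 45.63 = 1994 BTU/h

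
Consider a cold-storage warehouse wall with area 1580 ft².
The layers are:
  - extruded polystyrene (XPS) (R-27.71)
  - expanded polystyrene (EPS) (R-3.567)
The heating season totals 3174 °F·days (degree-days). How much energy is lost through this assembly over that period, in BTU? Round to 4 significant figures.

3848000 BTU

R_total = 27.71 + 3.567 = 31.277 ft²·°F·h/BTU
E = A × HDD × 24 / R = 1580 × 3174 × 24 / 31.277 = 3848100 BTU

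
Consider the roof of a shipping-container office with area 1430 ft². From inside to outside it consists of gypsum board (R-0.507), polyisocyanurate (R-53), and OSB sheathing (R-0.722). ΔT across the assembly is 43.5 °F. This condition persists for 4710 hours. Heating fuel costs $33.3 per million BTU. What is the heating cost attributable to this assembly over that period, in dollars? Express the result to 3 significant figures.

180 dollars

R_total = 0.507 + 53 + 0.722 = 54.23 ft²·°F·h/BTU
Q = 1430 × 43.5 / 54.23 = 1147 BTU/h
E = 1147 × 4710 = 5403000 BTU
Cost = 5403000/10⁶ × 33.3 = $179.9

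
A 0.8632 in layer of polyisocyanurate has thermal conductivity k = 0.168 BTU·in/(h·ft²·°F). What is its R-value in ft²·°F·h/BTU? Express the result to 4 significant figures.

5.138 ft²·°F·h/BTU

R = L/k = 0.8632/0.168 = 5.1381 ft²·°F·h/BTU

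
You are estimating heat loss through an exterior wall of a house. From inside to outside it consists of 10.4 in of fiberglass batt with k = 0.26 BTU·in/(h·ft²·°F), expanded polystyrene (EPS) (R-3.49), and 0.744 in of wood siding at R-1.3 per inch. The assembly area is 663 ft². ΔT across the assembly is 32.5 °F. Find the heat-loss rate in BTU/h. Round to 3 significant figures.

485 BTU/h

10.4/0.26 = 40
0.744 × 1.3 = 0.9672
R_total = 40 + 3.49 + 0.9672 = 44.46 ft²·°F·h/BTU
Q = A·ΔT/R = 663 × 32.5 / 44.46 = 484.7 BTU/h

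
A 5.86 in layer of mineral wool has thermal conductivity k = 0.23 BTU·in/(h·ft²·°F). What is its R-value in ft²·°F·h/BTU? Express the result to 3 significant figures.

25.5 ft²·°F·h/BTU

R = L/k = 5.86/0.23 = 25.48 ft²·°F·h/BTU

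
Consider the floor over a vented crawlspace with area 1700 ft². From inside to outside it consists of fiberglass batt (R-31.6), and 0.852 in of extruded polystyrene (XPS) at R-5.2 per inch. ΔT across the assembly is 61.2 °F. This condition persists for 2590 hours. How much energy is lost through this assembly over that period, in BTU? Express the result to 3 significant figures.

0.852 × 5.2 = 4.43
R_total = 31.6 + 4.43 = 36.03 ft²·°F·h/BTU
Q = 1700 × 61.2 / 36.03 = 2888 BTU/h
E = 2888 × 2590 = 7479000 BTU

7480000 BTU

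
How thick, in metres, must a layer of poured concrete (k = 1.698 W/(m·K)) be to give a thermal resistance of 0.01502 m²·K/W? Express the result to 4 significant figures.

0.02550 m

L = R·k = 0.01502 × 1.698 = 0.025504 m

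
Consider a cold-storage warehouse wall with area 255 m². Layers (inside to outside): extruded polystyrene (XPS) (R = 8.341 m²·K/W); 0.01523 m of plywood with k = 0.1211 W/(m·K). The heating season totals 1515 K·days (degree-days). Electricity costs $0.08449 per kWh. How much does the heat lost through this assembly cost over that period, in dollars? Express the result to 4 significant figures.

92.52 dollars

0.01523/0.1211 = 0.12576
R_total = 8.341 + 0.12576 = 8.4668 m²·K/W
E = A × HDD × 24 / R / 1000 = 255 × 1515 × 24 / 8.4668 / 1000 = 1095.1 kWh
Cost = 1095.1 × 0.08449 = $92.523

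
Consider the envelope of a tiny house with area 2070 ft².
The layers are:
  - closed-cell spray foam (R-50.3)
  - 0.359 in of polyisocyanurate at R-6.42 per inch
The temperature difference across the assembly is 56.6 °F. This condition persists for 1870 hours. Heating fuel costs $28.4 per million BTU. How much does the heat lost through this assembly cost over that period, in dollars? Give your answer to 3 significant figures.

118 dollars

0.359 × 6.42 = 2.305
R_total = 50.3 + 2.305 = 52.6 ft²·°F·h/BTU
Q = 2070 × 56.6 / 52.6 = 2227 BTU/h
E = 2227 × 1870 = 4165000 BTU
Cost = 4165000/10⁶ × 28.4 = $118.3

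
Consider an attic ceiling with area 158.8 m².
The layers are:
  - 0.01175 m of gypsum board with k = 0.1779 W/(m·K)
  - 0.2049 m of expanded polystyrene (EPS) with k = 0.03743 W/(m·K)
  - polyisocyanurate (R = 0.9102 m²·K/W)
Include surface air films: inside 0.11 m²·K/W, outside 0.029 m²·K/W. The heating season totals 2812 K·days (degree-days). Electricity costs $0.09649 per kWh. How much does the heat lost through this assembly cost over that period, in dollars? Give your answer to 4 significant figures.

0.01175/0.1779 = 0.066048
0.2049/0.03743 = 5.4742
R_total = 0.11 + 0.066048 + 5.4742 + 0.9102 + 0.029 = 6.5895 m²·K/W
E = A × HDD × 24 / R / 1000 = 158.8 × 2812 × 24 / 6.5895 / 1000 = 1626.4 kWh
Cost = 1626.4 × 0.09649 = $156.93

156.9 dollars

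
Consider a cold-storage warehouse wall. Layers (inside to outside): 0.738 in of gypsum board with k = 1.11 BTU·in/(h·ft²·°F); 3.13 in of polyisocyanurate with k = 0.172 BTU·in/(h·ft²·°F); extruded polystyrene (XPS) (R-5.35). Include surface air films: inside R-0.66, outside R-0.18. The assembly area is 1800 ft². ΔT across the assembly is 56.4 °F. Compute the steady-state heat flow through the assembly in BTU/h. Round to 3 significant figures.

0.738/1.11 = 0.6649
3.13/0.172 = 18.2
R_total = 0.66 + 0.6649 + 18.2 + 5.35 + 0.18 = 25.05 ft²·°F·h/BTU
Q = A·ΔT/R = 1800 × 56.4 / 25.05 = 4052 BTU/h

4050 BTU/h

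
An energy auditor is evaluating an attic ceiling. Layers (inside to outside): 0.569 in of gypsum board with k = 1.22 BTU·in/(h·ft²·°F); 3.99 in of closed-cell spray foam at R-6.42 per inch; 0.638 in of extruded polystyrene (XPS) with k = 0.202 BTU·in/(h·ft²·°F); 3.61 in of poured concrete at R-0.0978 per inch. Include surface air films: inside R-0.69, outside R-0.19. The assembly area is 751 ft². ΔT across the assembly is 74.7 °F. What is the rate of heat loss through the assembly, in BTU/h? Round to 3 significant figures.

0.569/1.22 = 0.4664
3.99 × 6.42 = 25.62
0.638/0.202 = 3.158
3.61 × 0.0978 = 0.3531
R_total = 0.69 + 0.4664 + 25.62 + 3.158 + 0.3531 + 0.19 = 30.47 ft²·°F·h/BTU
Q = A·ΔT/R = 751 × 74.7 / 30.47 = 1841 BTU/h

1840 BTU/h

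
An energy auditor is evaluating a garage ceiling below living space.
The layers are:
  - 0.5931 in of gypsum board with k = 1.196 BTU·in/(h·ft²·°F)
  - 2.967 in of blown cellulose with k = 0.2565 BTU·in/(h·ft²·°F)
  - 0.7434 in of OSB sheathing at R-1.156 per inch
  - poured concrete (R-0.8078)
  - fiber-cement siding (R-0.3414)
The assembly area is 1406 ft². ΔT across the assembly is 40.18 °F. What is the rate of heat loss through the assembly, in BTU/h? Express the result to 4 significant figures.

4015 BTU/h

0.5931/1.196 = 0.4959
2.967/0.2565 = 11.567
0.7434 × 1.156 = 0.85937
R_total = 0.4959 + 11.567 + 0.85937 + 0.8078 + 0.3414 = 14.072 ft²·°F·h/BTU
Q = A·ΔT/R = 1406 × 40.18 / 14.072 = 4014.7 BTU/h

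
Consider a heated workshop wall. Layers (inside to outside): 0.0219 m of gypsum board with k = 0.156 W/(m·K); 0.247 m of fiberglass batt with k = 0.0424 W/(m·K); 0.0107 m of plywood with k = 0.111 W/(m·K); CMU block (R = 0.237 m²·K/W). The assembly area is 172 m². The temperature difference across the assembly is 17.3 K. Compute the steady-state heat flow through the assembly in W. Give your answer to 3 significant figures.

0.0219/0.156 = 0.1404
0.247/0.0424 = 5.825
0.0107/0.111 = 0.0964
R_total = 0.1404 + 5.825 + 0.0964 + 0.237 = 6.299 m²·K/W
Q = A·ΔT/R = 172 × 17.3 / 6.299 = 472.4 W

472 W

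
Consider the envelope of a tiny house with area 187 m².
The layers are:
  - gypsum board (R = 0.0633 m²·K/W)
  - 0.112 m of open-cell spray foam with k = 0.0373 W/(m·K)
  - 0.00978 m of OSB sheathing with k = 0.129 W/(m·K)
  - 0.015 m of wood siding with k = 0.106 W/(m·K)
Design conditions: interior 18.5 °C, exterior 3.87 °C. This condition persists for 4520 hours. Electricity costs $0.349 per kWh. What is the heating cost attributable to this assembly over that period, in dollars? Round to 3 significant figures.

1310 dollars

0.112/0.0373 = 3.003
0.00978/0.129 = 0.07581
0.015/0.106 = 0.1415
R_total = 0.0633 + 3.003 + 0.07581 + 0.1415 = 3.283 m²·K/W
Q = 187 × (18.5 − 3.87) / 3.283 = 833.2 W
E = 833.2 W × 4520 h / 1000 = 3766 kWh
Cost = 3766 × 0.349 = $1314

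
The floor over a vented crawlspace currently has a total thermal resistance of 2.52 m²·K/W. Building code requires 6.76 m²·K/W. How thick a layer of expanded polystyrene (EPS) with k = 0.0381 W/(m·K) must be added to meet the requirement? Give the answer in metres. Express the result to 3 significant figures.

0.162 m

ΔR = 6.76 − 2.52 = 4.24 m²·K/W
L = ΔR × k = 4.24 × 0.0381 = 0.1615 m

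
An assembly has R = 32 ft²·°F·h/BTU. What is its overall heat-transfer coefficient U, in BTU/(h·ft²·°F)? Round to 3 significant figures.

0.0312 BTU/(h·ft²·°F)

U = 1/R = 1/32 = 0.03125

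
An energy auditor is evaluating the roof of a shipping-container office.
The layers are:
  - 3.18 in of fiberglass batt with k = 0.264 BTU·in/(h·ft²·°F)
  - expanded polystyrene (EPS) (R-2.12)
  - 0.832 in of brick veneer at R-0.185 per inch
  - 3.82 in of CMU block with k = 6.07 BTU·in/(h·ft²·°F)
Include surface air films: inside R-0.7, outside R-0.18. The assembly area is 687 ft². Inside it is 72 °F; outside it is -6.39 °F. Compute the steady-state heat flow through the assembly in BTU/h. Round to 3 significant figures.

3400 BTU/h

3.18/0.264 = 12.05
0.832 × 0.185 = 0.1539
3.82/6.07 = 0.6293
R_total = 0.7 + 12.05 + 2.12 + 0.1539 + 0.6293 + 0.18 = 15.83 ft²·°F·h/BTU
Q = A·ΔT/R = 687 × (72 − (-6.39)) / 15.83 = 3402 BTU/h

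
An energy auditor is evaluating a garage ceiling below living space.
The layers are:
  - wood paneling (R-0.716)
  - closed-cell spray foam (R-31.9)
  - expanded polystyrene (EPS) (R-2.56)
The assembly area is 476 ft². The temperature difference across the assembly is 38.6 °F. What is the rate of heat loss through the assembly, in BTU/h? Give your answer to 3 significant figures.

R_total = 0.716 + 31.9 + 2.56 = 35.18 ft²·°F·h/BTU
Q = A·ΔT/R = 476 × 38.6 / 35.18 = 522.3 BTU/h

522 BTU/h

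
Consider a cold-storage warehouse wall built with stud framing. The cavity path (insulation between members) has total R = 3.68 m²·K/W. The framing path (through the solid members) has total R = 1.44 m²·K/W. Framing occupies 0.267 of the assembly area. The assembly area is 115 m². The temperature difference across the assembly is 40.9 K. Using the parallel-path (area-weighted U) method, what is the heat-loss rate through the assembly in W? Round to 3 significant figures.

1810 W

U_eff = 0.733/3.68 + 0.267/1.44 = 0.1992 + 0.1854 = 0.3846
R_eff = 1/U_eff = 2.6 m²·K/W
Q = 115 × 40.9 / 2.6 = 1809 W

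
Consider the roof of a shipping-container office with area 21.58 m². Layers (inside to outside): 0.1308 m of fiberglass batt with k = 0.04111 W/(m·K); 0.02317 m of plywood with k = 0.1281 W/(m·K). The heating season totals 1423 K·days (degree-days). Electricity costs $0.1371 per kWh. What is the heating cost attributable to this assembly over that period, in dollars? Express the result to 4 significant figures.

30.05 dollars

0.1308/0.04111 = 3.1817
0.02317/0.1281 = 0.18087
R_total = 3.1817 + 0.18087 = 3.3626 m²·K/W
E = A × HDD × 24 / R / 1000 = 21.58 × 1423 × 24 / 3.3626 / 1000 = 219.18 kWh
Cost = 219.18 × 0.1371 = $30.049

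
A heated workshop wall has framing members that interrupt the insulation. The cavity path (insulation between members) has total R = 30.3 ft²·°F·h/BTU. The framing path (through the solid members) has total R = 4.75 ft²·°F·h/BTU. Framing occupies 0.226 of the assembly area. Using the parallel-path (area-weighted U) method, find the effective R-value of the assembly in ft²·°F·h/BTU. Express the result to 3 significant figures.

U_eff = 0.774/30.3 + 0.226/4.75 = 0.02554 + 0.04758 = 0.07312
R_eff = 1/U_eff = 13.68 ft²·°F·h/BTU

13.7 ft²·°F·h/BTU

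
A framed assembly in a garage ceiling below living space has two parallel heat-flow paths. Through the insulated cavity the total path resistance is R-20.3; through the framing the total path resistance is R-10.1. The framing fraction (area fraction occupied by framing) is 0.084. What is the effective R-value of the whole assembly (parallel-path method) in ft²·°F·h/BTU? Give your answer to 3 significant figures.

18.7 ft²·°F·h/BTU

U_eff = 0.916/20.3 + 0.084/10.1 = 0.04512 + 0.008317 = 0.05344
R_eff = 1/U_eff = 18.71 ft²·°F·h/BTU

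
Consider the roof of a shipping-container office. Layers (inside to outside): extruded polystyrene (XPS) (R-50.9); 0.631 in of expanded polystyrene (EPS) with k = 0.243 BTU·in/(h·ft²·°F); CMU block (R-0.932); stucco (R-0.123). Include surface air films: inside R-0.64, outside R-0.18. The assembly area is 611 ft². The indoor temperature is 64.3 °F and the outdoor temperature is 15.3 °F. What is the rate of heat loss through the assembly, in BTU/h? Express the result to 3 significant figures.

0.631/0.243 = 2.597
R_total = 0.64 + 50.9 + 2.597 + 0.932 + 0.123 + 0.18 = 55.37 ft²·°F·h/BTU
Q = A·ΔT/R = 611 × (64.3 − 15.3) / 55.37 = 540.7 BTU/h

541 BTU/h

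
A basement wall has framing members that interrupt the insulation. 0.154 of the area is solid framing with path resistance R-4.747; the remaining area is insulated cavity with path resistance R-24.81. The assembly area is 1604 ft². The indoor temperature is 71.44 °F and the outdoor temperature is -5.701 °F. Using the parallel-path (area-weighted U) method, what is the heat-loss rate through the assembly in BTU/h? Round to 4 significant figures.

8233 BTU/h

U_eff = 0.846/24.81 + 0.154/4.747 = 0.034099 + 0.032442 = 0.066541
R_eff = 1/U_eff = 15.028 ft²·°F·h/BTU
Q = 1604 × (71.44 − (-5.701)) / 15.028 = 8233.4 BTU/h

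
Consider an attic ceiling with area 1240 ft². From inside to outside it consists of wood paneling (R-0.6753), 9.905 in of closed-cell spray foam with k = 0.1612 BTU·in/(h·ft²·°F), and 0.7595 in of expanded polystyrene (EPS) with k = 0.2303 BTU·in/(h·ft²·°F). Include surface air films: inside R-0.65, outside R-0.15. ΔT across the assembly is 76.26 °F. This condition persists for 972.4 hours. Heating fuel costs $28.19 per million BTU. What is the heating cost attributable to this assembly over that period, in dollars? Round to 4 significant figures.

9.905/0.1612 = 61.445
0.7595/0.2303 = 3.2979
R_total = 0.65 + 0.6753 + 61.445 + 3.2979 + 0.15 = 66.219 ft²·°F·h/BTU
Q = 1240 × 76.26 / 66.219 = 1428 BTU/h
E = 1428 × 972.4 = 1388600 BTU
Cost = 1388600/10⁶ × 28.19 = $39.145

39.15 dollars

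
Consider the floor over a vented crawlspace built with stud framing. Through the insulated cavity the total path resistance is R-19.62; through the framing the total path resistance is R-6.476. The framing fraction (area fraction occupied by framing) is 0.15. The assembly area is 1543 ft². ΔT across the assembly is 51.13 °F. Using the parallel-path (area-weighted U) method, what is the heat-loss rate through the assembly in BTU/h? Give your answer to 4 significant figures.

5245 BTU/h

U_eff = 0.85/19.62 + 0.15/6.476 = 0.043323 + 0.023162 = 0.066486
R_eff = 1/U_eff = 15.041 ft²·°F·h/BTU
Q = 1543 × 51.13 / 15.041 = 5245.3 BTU/h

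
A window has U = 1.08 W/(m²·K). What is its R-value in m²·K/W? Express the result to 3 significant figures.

0.926 m²·K/W

R = 1/U = 1/1.08 = 0.9259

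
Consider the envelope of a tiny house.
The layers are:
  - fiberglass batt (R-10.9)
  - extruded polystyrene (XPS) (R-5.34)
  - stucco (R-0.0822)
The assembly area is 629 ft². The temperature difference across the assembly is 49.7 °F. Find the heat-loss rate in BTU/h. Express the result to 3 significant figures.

1920 BTU/h

R_total = 10.9 + 5.34 + 0.0822 = 16.32 ft²·°F·h/BTU
Q = A·ΔT/R = 629 × 49.7 / 16.32 = 1915 BTU/h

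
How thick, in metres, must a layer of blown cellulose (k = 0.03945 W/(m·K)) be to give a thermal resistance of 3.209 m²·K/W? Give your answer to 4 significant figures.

L = R·k = 3.209 × 0.03945 = 0.1266 m

0.1266 m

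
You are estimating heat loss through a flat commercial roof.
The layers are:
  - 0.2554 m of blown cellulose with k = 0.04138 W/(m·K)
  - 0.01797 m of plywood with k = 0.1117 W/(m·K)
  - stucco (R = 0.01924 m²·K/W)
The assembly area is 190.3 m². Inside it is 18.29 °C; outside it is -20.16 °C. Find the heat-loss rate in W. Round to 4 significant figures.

0.2554/0.04138 = 6.1721
0.01797/0.1117 = 0.16088
R_total = 6.1721 + 0.16088 + 0.01924 = 6.3522 m²·K/W
Q = A·ΔT/R = 190.3 × (18.29 − (-20.16)) / 6.3522 = 1151.9 W

1152 W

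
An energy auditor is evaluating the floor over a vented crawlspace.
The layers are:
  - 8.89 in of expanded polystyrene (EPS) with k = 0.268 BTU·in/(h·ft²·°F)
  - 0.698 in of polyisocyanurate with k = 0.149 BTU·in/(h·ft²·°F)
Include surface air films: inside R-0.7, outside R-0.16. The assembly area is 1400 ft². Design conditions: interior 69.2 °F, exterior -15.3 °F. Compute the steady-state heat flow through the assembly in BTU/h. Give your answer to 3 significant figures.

8.89/0.268 = 33.17
0.698/0.149 = 4.685
R_total = 0.7 + 33.17 + 4.685 + 0.16 = 38.72 ft²·°F·h/BTU
Q = A·ΔT/R = 1400 × (69.2 − (-15.3)) / 38.72 = 3056 BTU/h

3060 BTU/h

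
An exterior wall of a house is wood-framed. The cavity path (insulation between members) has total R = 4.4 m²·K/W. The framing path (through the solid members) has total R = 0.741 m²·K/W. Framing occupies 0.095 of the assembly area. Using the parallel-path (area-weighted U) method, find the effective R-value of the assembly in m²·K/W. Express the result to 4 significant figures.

U_eff = 0.905/4.4 + 0.095/0.741 = 0.20568 + 0.12821 = 0.33389
R_eff = 1/U_eff = 2.995 m²·K/W

2.995 m²·K/W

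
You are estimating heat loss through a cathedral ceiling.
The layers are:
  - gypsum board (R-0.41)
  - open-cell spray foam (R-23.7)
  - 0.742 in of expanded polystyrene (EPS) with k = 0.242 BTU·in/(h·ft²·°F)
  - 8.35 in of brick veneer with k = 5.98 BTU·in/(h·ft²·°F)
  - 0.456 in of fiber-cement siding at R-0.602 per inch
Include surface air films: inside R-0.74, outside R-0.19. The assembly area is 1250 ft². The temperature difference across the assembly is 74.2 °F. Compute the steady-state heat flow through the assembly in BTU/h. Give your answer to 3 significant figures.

3110 BTU/h

0.742/0.242 = 3.066
8.35/5.98 = 1.396
0.456 × 0.602 = 0.2745
R_total = 0.74 + 0.41 + 23.7 + 3.066 + 1.396 + 0.2745 + 0.19 = 29.78 ft²·°F·h/BTU
Q = A·ΔT/R = 1250 × 74.2 / 29.78 = 3115 BTU/h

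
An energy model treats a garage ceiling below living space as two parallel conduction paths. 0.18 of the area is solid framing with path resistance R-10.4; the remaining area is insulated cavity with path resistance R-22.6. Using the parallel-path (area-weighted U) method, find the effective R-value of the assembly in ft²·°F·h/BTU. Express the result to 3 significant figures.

U_eff = 0.82/22.6 + 0.18/10.4 = 0.03628 + 0.01731 = 0.05359
R_eff = 1/U_eff = 18.66 ft²·°F·h/BTU

18.7 ft²·°F·h/BTU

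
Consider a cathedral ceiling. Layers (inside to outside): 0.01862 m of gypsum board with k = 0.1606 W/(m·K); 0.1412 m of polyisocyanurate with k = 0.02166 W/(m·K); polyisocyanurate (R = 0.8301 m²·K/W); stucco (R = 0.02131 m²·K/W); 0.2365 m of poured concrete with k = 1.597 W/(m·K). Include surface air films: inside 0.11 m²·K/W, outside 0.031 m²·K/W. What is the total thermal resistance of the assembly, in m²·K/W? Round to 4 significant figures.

0.01862/0.1606 = 0.11594
0.1412/0.02166 = 6.5189
0.2365/1.597 = 0.14809
R_total = 0.11 + 0.11594 + 6.5189 + 0.8301 + 0.02131 + 0.14809 + 0.031 = 7.7754 m²·K/W

7.775 m²·K/W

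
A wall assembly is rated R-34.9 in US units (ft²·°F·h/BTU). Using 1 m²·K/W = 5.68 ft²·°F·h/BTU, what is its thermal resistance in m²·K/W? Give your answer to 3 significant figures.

R_SI = 34.9/5.68 = 6.144

6.14 m²·K/W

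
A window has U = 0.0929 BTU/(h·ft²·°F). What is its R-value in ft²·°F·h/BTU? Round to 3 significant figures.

R = 1/U = 1/0.0929 = 10.76

10.8 ft²·°F·h/BTU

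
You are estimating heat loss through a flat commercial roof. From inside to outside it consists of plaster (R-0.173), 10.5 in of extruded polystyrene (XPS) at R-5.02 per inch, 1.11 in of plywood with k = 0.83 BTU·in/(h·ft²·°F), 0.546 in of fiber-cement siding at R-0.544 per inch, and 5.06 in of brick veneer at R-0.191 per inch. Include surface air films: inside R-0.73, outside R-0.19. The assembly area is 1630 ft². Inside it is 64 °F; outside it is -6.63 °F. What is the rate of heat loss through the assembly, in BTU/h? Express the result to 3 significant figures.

10.5 × 5.02 = 52.71
1.11/0.83 = 1.337
0.546 × 0.544 = 0.297
5.06 × 0.191 = 0.9665
R_total = 0.73 + 0.173 + 52.71 + 1.337 + 0.297 + 0.9665 + 0.19 = 56.4 ft²·°F·h/BTU
Q = A·ΔT/R = 1630 × (64 − (-6.63)) / 56.4 = 2041 BTU/h

2040 BTU/h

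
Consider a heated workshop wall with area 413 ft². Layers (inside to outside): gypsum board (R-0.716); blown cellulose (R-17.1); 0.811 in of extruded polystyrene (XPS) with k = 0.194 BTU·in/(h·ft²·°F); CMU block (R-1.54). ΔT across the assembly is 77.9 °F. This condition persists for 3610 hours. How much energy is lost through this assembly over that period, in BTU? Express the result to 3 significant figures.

4930000 BTU

0.811/0.194 = 4.18
R_total = 0.716 + 17.1 + 4.18 + 1.54 = 23.54 ft²·°F·h/BTU
Q = 413 × 77.9 / 23.54 = 1367 BTU/h
E = 1367 × 3610 = 4935000 BTU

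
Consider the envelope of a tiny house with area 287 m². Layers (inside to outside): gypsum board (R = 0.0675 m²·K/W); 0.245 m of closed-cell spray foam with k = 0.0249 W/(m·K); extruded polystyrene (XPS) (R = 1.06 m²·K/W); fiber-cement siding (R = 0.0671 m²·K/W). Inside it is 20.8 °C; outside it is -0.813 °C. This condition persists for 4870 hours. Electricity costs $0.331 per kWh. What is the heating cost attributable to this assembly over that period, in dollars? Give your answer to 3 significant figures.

0.245/0.0249 = 9.839
R_total = 0.0675 + 9.839 + 1.06 + 0.0671 = 11.03 m²·K/W
Q = 287 × (20.8 − (-0.813)) / 11.03 = 562.2 W
E = 562.2 W × 4870 h / 1000 = 2738 kWh
Cost = 2738 × 0.331 = $906.2

906 dollars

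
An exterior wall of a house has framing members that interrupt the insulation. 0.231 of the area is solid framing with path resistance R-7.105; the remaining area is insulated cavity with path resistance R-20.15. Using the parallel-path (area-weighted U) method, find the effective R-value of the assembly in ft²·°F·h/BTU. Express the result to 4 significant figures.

U_eff = 0.769/20.15 + 0.231/7.105 = 0.038164 + 0.032512 = 0.070676
R_eff = 1/U_eff = 14.149 ft²·°F·h/BTU

14.15 ft²·°F·h/BTU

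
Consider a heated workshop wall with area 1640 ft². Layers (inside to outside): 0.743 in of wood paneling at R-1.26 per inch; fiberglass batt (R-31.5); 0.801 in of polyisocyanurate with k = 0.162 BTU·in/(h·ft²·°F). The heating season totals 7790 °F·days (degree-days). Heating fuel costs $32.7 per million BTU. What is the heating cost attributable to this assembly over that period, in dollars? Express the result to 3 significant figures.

0.743 × 1.26 = 0.9362
0.801/0.162 = 4.944
R_total = 0.9362 + 31.5 + 4.944 = 37.38 ft²·°F·h/BTU
E = A × HDD × 24 / R = 1640 × 7790 × 24 / 37.38 = 8202000 BTU
Cost = 8202000/10⁶ × 32.7 = $268.2

268 dollars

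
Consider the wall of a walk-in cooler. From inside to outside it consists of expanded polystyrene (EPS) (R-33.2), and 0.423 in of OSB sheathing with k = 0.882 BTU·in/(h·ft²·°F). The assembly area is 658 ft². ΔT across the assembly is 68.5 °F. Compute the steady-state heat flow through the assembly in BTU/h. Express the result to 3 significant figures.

0.423/0.882 = 0.4796
R_total = 33.2 + 0.4796 = 33.68 ft²·°F·h/BTU
Q = A·ΔT/R = 658 × 68.5 / 33.68 = 1338 BTU/h

1340 BTU/h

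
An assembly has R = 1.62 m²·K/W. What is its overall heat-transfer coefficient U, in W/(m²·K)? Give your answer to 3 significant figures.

0.617 W/(m²·K)

U = 1/R = 1/1.62 = 0.6173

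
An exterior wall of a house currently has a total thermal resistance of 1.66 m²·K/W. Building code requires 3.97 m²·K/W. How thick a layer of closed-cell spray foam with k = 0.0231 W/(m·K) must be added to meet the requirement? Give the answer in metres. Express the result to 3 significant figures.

ΔR = 3.97 − 1.66 = 2.31 m²·K/W
L = ΔR × k = 2.31 × 0.0231 = 0.05336 m

0.0534 m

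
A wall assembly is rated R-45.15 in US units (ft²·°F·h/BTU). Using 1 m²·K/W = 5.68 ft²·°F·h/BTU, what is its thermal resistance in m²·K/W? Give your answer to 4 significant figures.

R_SI = 45.15/5.68 = 7.9489

7.949 m²·K/W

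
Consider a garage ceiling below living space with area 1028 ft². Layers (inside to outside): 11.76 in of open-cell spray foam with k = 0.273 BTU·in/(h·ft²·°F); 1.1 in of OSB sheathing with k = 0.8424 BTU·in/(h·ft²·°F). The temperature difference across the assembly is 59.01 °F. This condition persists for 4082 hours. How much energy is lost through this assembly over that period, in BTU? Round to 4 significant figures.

11.76/0.273 = 43.077
1.1/0.8424 = 1.3058
R_total = 43.077 + 1.3058 = 44.383 ft²·°F·h/BTU
Q = 1028 × 59.01 / 44.383 = 1366.8 BTU/h
E = 1366.8 × 4082 = 5579300 BTU

5579000 BTU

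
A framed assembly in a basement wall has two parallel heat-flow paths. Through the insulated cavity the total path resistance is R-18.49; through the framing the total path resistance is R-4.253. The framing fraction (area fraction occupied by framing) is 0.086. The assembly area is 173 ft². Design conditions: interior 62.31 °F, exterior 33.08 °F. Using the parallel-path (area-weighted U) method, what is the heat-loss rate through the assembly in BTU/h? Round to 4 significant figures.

352.2 BTU/h

U_eff = 0.914/18.49 + 0.086/4.253 = 0.049432 + 0.020221 = 0.069653
R_eff = 1/U_eff = 14.357 ft²·°F·h/BTU
Q = 173 × (62.31 − 33.08) / 14.357 = 352.22 BTU/h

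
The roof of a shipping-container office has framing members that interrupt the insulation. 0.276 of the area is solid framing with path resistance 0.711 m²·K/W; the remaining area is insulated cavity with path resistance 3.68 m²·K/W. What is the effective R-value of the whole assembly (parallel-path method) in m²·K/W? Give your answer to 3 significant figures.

1.71 m²·K/W

U_eff = 0.724/3.68 + 0.276/0.711 = 0.1967 + 0.3882 = 0.5849
R_eff = 1/U_eff = 1.71 m²·K/W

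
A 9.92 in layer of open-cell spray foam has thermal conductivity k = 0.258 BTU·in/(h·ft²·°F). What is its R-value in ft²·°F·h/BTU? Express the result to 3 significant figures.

38.4 ft²·°F·h/BTU

R = L/k = 9.92/0.258 = 38.45 ft²·°F·h/BTU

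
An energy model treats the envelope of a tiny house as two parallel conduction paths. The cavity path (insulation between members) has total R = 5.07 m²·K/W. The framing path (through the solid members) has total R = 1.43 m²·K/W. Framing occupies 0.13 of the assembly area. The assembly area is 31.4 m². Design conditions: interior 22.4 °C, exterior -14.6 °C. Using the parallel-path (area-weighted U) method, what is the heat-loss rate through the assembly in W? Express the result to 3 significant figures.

U_eff = 0.87/5.07 + 0.13/1.43 = 0.1716 + 0.09091 = 0.2625
R_eff = 1/U_eff = 3.809 m²·K/W
Q = 31.4 × (22.4 − (-14.6)) / 3.809 = 305 W

305 W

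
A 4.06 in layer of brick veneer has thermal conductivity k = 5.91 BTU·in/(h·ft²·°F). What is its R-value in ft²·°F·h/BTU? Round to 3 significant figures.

R = L/k = 4.06/5.91 = 0.687 ft²·°F·h/BTU

0.687 ft²·°F·h/BTU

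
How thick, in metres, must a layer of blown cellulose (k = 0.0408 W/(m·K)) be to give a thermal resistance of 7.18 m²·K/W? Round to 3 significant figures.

0.293 m

L = R·k = 7.18 × 0.0408 = 0.2929 m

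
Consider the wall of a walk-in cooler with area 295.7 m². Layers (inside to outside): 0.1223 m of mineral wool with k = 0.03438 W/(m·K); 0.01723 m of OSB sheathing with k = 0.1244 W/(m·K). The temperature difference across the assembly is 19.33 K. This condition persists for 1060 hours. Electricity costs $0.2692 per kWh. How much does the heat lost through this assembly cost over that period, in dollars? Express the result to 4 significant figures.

0.1223/0.03438 = 3.5573
0.01723/0.1244 = 0.1385
R_total = 3.5573 + 0.1385 = 3.6958 m²·K/W
Q = 295.7 × 19.33 / 3.6958 = 1546.6 W
E = 1546.6 W × 1060 h / 1000 = 1639.4 kWh
Cost = 1639.4 × 0.2692 = $441.32

441.3 dollars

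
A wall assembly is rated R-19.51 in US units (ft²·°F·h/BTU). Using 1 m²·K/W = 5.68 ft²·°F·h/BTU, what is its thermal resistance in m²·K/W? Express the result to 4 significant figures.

3.435 m²·K/W

R_SI = 19.51/5.68 = 3.4349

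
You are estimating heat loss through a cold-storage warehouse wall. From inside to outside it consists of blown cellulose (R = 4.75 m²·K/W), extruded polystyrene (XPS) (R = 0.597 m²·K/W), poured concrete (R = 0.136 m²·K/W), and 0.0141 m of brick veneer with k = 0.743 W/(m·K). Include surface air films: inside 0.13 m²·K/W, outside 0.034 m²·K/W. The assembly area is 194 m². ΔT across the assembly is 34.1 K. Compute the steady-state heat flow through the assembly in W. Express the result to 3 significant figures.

1170 W

0.0141/0.743 = 0.01898
R_total = 0.13 + 4.75 + 0.597 + 0.136 + 0.01898 + 0.034 = 5.666 m²·K/W
Q = A·ΔT/R = 194 × 34.1 / 5.666 = 1168 W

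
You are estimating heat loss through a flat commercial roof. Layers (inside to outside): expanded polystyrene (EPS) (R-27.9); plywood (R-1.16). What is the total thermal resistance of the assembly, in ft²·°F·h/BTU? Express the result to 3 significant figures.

R_total = 27.9 + 1.16 = 29.06 ft²·°F·h/BTU

29.1 ft²·°F·h/BTU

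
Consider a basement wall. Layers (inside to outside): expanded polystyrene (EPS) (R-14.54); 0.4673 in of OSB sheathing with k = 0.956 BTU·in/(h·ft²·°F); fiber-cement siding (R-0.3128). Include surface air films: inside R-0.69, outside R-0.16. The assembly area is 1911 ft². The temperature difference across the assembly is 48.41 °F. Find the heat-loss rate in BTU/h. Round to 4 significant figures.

0.4673/0.956 = 0.48881
R_total = 0.69 + 14.54 + 0.48881 + 0.3128 + 0.16 = 16.192 ft²·°F·h/BTU
Q = A·ΔT/R = 1911 × 48.41 / 16.192 = 5713.5 BTU/h

5714 BTU/h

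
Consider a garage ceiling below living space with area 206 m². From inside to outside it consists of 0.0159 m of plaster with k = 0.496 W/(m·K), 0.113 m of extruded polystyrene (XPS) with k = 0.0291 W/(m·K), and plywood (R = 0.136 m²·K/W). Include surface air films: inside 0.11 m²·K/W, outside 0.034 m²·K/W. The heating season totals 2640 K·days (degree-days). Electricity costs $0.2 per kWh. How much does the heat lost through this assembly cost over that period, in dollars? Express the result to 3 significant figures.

622 dollars

0.0159/0.496 = 0.03206
0.113/0.0291 = 3.883
R_total = 0.11 + 0.03206 + 3.883 + 0.136 + 0.034 = 4.195 m²·K/W
E = A × HDD × 24 / R / 1000 = 206 × 2640 × 24 / 4.195 / 1000 = 3111 kWh
Cost = 3111 × 0.2 = $622.2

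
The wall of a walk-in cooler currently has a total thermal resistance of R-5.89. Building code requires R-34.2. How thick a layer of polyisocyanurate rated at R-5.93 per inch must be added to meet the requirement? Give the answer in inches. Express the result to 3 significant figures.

ΔR = 34.2 − 5.89 = 28.31 ft²·°F·h/BTU
L = ΔR / (R/in) = 28.31/5.93 = 4.774 in

4.77 in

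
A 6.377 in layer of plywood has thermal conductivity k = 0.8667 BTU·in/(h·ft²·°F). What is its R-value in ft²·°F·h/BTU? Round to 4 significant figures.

R = L/k = 6.377/0.8667 = 7.3578 ft²·°F·h/BTU

7.358 ft²·°F·h/BTU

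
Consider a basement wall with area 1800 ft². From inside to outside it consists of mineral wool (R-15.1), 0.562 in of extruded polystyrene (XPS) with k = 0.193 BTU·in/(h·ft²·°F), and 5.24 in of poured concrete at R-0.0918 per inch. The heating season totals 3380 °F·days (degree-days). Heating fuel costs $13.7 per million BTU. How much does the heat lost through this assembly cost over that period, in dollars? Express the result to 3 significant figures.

0.562/0.193 = 2.912
5.24 × 0.0918 = 0.481
R_total = 15.1 + 2.912 + 0.481 = 18.49 ft²·°F·h/BTU
E = A × HDD × 24 / R = 1800 × 3380 × 24 / 18.49 = 7896000 BTU
Cost = 7896000/10⁶ × 13.7 = $108.2

108 dollars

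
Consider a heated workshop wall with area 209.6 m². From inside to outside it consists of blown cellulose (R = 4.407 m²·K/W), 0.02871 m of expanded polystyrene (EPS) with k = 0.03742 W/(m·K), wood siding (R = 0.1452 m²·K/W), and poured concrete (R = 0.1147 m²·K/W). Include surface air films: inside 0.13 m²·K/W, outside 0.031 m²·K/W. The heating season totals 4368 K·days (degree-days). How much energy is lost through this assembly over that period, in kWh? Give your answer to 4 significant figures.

3927 kWh

0.02871/0.03742 = 0.76724
R_total = 0.13 + 4.407 + 0.76724 + 0.1452 + 0.1147 + 0.031 = 5.5951 m²·K/W
E = A × HDD × 24 / R / 1000 = 209.6 × 4368 × 24 / 5.5951 / 1000 = 3927.1 kWh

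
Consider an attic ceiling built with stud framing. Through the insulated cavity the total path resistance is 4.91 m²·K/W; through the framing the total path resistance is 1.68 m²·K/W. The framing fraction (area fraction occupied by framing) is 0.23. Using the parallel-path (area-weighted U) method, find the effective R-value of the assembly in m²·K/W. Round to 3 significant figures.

3.40 m²·K/W

U_eff = 0.77/4.91 + 0.23/1.68 = 0.1568 + 0.1369 = 0.2937
R_eff = 1/U_eff = 3.405 m²·K/W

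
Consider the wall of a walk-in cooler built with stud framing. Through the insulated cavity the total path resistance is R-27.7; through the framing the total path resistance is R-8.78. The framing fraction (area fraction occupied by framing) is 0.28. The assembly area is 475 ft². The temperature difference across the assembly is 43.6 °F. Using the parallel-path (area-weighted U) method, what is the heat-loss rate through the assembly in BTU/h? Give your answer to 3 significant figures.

U_eff = 0.72/27.7 + 0.28/8.78 = 0.02599 + 0.03189 = 0.05788
R_eff = 1/U_eff = 17.28 ft²·°F·h/BTU
Q = 475 × 43.6 / 17.28 = 1199 BTU/h

1200 BTU/h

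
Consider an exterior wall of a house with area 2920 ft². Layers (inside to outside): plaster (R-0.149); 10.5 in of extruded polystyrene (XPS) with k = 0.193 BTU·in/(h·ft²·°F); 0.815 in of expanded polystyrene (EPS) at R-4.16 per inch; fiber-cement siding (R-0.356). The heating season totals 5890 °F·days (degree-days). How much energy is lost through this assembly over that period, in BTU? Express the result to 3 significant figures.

10.5/0.193 = 54.4
0.815 × 4.16 = 3.39
R_total = 0.149 + 54.4 + 3.39 + 0.356 = 58.3 ft²·°F·h/BTU
E = A × HDD × 24 / R = 2920 × 5890 × 24 / 58.3 = 7080000 BTU

7080000 BTU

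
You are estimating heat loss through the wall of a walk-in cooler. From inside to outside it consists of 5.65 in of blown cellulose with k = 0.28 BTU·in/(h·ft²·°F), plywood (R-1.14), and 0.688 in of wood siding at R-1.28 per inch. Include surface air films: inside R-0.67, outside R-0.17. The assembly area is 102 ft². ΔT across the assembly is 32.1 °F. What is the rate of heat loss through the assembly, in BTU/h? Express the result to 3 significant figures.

142 BTU/h

5.65/0.28 = 20.18
0.688 × 1.28 = 0.8806
R_total = 0.67 + 20.18 + 1.14 + 0.8806 + 0.17 = 23.04 ft²·°F·h/BTU
Q = A·ΔT/R = 102 × 32.1 / 23.04 = 142.1 BTU/h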